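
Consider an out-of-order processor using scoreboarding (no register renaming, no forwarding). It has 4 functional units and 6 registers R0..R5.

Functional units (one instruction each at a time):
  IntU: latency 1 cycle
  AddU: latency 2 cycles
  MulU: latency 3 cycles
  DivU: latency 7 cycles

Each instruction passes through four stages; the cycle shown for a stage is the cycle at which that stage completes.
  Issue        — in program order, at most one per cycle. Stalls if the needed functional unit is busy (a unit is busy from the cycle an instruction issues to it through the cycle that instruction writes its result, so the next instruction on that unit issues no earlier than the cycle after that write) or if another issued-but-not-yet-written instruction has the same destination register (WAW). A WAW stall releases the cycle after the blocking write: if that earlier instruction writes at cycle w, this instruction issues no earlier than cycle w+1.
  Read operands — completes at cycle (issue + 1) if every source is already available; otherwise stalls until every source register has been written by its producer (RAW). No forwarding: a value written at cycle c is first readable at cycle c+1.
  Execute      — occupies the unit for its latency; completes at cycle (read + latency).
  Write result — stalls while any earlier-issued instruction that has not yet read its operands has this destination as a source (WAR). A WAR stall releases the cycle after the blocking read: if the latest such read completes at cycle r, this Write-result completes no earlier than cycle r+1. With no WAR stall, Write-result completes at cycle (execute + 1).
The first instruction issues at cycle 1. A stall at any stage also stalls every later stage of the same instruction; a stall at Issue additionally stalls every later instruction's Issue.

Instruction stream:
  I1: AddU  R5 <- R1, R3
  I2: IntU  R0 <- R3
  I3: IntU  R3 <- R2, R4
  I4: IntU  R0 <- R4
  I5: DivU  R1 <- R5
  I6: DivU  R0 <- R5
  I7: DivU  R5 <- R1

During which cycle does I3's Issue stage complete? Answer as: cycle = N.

cycle = 6

  I1 | 1 | 2 | 4 | 5
  I2 | 2 | 3 | 4 | 5
  I3 | 6 | 7 | 8 | 9   struct: IntU busy until I2 writes@5
  I4 | 10 | 11 | 12 | 13   struct: IntU busy until I3 writes@9
  I5 | 11 | 12 | 19 | 20
  I6 | 21 | 22 | 29 | 30   struct: DivU busy until I5 writes@20
  I7 | 31 | 32 | 39 | 40   struct: DivU busy until I6 writes@30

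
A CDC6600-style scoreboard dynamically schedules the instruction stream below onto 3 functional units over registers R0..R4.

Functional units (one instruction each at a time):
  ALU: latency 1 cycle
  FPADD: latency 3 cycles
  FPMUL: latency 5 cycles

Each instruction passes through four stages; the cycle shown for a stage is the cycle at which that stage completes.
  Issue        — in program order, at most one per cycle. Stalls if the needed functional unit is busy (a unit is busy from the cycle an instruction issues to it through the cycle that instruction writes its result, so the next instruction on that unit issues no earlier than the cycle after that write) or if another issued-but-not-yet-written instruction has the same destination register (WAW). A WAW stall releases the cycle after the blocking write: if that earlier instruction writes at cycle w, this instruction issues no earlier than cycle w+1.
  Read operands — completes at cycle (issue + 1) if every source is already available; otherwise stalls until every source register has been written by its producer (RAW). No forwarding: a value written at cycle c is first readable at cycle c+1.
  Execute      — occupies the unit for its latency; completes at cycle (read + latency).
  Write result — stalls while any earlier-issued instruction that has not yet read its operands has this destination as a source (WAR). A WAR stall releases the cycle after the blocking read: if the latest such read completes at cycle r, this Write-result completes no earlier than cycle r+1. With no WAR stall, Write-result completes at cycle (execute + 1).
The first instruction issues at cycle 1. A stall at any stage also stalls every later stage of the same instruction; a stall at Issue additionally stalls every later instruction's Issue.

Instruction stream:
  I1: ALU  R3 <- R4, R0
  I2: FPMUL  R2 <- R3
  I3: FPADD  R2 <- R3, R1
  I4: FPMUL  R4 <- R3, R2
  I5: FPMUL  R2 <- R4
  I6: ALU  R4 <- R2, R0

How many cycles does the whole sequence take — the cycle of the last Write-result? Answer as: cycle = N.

cycle = 35

c1: I1 issues→ALU
c2: I1 reads · I2 issues→FPMUL
c3: I1 exec-done
c4: I1 writes R3
c5: I2 reads
c10: I2 exec-done
c11: I2 writes R2
c12: I3 issues→FPADD
c13: I3 reads · I4 issues→FPMUL
c16: I3 exec-done
c17: I3 writes R2
c18: I4 reads
c23: I4 exec-done
c24: I4 writes R4
c25: I5 issues→FPMUL
c26: I5 reads · I6 issues→ALU
c31: I5 exec-done
c32: I5 writes R2
c33: I6 reads
c34: I6 exec-done
c35: I6 writes R4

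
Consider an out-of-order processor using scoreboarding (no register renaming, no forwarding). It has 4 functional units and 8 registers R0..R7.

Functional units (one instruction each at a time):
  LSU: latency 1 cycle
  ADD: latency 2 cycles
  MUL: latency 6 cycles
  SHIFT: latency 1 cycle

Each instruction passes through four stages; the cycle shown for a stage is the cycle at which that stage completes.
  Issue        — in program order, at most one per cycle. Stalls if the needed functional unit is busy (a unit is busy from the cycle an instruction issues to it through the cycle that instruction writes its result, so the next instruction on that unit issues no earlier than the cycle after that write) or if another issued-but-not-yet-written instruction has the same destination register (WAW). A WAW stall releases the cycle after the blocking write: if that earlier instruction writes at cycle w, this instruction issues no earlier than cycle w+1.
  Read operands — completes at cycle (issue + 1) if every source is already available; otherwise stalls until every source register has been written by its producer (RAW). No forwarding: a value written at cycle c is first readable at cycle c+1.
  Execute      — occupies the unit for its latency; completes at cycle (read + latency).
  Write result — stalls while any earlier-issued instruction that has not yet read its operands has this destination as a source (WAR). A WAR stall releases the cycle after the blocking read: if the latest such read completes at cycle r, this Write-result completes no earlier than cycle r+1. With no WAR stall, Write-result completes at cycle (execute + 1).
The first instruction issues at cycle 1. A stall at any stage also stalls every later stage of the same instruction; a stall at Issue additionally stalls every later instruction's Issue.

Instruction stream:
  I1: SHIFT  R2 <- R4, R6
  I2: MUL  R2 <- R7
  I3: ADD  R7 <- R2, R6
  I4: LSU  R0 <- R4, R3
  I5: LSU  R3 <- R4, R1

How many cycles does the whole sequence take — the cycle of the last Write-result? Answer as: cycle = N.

[1] I1→SHIFT
[2] I1 RO
[3] I1 EX
[4] I1 WR R2
[5] I2→MUL
[6] I2 RO · I3→ADD
[7] I4→LSU
[8] I4 RO
[9] I4 EX
[10] I4 WR R0
[11] I5→LSU
[12] I2 EX · I5 RO
[13] I2 WR R2 · I5 EX
[14] I3 RO · I5 WR R3
[16] I3 EX
[17] I3 WR R7

cycle = 17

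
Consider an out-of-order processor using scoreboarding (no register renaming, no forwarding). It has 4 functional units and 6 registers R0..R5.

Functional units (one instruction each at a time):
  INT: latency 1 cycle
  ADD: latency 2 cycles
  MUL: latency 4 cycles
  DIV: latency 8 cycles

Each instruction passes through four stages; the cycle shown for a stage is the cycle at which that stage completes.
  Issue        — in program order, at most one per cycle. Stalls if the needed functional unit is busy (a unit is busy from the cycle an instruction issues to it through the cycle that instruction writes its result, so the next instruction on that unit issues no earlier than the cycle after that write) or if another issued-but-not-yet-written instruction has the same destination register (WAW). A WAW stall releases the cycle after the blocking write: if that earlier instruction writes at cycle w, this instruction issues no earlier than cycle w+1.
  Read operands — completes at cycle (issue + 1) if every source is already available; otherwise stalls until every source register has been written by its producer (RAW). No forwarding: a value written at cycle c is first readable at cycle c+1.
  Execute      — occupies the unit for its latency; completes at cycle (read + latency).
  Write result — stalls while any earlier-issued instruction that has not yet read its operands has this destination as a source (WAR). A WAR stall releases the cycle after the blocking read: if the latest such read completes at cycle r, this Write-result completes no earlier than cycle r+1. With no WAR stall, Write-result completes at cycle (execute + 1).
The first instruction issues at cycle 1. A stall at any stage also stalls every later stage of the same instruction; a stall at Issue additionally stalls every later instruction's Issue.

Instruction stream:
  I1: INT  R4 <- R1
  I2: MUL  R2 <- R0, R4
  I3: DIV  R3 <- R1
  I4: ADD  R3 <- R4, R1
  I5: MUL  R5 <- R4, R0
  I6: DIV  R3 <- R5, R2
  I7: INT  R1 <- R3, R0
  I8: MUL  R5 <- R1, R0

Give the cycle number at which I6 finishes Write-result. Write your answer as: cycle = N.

[1] I1 dispatched to INT
[2] I1 operands ready; I2 dispatched to MUL
[3] I1 complete; I3 dispatched to DIV
[4] R4←I1; I3 operands ready
[5] I2 operands ready
[9] I2 complete
[10] R2←I2
[12] I3 complete
[13] R3←I3
[14] I4 dispatched to ADD
[15] I4 operands ready; I5 dispatched to MUL
[16] I5 operands ready
[17] I4 complete
[18] R3←I4
[19] I6 dispatched to DIV
[20] I5 complete; I7 dispatched to INT
[21] R5←I5
[22] I6 operands ready; I8 dispatched to MUL
[30] I6 complete
[31] R3←I6
[32] I7 operands ready
[33] I7 complete
[34] R1←I7
[35] I8 operands ready
[39] I8 complete
[40] R5←I8

cycle = 31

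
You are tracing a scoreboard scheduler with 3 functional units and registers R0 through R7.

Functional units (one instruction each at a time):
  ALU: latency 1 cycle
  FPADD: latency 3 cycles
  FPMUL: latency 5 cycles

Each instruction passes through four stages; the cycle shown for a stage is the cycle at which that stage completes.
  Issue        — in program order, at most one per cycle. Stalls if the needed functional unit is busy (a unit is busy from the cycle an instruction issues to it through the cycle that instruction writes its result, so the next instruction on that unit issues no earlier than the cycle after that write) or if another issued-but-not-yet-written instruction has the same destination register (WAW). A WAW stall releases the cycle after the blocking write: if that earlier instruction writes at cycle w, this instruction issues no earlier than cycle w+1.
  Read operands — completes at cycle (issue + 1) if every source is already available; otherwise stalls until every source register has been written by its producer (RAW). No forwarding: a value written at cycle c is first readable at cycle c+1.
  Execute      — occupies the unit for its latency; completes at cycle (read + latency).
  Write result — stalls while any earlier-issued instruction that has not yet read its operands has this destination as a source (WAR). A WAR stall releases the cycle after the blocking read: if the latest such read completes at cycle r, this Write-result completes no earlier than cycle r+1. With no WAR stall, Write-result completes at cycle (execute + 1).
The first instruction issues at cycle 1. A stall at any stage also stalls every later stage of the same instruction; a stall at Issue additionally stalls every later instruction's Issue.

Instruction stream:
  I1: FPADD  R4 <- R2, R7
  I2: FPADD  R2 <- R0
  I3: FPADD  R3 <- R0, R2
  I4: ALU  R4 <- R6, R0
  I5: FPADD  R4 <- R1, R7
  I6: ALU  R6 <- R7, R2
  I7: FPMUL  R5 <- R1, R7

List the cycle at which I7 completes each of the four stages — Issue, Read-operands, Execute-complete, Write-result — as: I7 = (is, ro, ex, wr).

1) issue 1, read 2, done 5, write 6
2) issue 7, read 8, done 11, write 12  <struct: FPADD busy until I1 writes@6>
3) issue 13, read 14, done 17, write 18  <struct: FPADD busy until I2 writes@12>
4) issue 14, read 15, done 16, write 17
5) issue 19, read 20, done 23, write 24  <struct: FPADD busy until I3 writes@18>
6) issue 20, read 21, done 22, write 23
7) issue 21, read 22, done 27, write 28

I7 = (21, 22, 27, 28)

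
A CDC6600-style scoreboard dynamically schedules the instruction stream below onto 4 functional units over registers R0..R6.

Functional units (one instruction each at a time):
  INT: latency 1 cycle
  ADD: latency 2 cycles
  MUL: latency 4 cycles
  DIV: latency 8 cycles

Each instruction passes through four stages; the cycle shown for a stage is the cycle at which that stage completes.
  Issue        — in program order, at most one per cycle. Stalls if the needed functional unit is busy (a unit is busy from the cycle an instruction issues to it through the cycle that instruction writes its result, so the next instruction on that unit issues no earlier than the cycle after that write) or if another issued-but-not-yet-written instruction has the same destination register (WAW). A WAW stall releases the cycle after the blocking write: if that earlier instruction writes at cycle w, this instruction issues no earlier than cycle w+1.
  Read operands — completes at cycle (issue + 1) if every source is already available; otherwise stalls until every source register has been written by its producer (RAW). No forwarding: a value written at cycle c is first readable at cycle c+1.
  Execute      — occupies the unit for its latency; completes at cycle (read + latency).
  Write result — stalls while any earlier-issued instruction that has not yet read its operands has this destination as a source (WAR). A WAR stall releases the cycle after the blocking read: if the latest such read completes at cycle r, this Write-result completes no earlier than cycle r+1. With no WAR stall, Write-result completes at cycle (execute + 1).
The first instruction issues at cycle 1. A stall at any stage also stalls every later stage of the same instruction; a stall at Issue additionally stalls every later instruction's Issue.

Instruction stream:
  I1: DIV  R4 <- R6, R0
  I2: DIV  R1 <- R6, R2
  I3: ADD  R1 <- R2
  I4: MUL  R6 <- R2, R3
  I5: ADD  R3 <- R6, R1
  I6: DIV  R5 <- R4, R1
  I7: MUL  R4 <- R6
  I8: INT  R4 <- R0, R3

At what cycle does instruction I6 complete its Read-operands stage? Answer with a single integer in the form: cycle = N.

cycle = 30

1) issue 1, read 2, done 10, write 11
2) issue 12, read 13, done 21, write 22  <struct: DIV busy until I1 writes@11>
3) issue 23, read 24, done 26, write 27  <WAW R1: wait I2 write@22>
4) issue 24, read 25, done 29, write 30
5) issue 28, read 31, done 33, write 34  <struct: ADD busy until I3 writes@27 / RAW R6: wait I4 write@30>
6) issue 29, read 30, done 38, write 39
7) issue 31, read 32, done 36, write 37  <struct: MUL busy until I4 writes@30>
8) issue 38, read 39, done 40, write 41  <WAW R4: wait I7 write@37>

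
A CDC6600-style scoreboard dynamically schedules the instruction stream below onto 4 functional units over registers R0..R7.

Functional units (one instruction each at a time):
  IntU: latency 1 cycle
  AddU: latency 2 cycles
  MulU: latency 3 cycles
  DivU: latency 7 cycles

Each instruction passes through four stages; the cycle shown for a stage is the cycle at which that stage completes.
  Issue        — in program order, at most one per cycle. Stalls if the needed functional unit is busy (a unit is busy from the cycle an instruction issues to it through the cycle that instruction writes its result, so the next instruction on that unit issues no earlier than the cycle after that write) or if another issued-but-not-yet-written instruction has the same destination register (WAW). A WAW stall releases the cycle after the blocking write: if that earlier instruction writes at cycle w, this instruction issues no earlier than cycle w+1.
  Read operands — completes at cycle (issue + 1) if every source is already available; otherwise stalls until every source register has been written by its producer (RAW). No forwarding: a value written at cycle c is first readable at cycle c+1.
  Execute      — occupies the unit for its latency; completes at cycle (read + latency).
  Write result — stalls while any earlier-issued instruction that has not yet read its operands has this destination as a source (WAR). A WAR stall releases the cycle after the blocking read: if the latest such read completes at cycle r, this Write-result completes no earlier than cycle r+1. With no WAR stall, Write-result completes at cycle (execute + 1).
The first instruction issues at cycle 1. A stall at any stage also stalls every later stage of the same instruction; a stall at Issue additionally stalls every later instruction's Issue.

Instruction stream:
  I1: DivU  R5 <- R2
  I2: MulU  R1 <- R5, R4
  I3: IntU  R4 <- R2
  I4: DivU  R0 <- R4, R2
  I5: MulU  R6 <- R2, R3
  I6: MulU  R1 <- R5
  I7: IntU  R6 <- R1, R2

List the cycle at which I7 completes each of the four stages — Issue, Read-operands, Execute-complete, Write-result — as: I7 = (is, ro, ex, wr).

[1] I1→DivU
[2] I1 RO, I2→MulU
[3] I3→IntU
[4] I3 RO
[5] I3 EX
[9] I1 EX
[10] I1 WR R5
[11] I2 RO, I4→DivU
[12] I3 WR R4
[13] I4 RO
[14] I2 EX
[15] I2 WR R1
[16] I5→MulU
[17] I5 RO
[20] I4 EX, I5 EX
[21] I4 WR R0, I5 WR R6
[22] I6→MulU
[23] I6 RO, I7→IntU
[26] I6 EX
[27] I6 WR R1
[28] I7 RO
[29] I7 EX
[30] I7 WR R6

I7 = (23, 28, 29, 30)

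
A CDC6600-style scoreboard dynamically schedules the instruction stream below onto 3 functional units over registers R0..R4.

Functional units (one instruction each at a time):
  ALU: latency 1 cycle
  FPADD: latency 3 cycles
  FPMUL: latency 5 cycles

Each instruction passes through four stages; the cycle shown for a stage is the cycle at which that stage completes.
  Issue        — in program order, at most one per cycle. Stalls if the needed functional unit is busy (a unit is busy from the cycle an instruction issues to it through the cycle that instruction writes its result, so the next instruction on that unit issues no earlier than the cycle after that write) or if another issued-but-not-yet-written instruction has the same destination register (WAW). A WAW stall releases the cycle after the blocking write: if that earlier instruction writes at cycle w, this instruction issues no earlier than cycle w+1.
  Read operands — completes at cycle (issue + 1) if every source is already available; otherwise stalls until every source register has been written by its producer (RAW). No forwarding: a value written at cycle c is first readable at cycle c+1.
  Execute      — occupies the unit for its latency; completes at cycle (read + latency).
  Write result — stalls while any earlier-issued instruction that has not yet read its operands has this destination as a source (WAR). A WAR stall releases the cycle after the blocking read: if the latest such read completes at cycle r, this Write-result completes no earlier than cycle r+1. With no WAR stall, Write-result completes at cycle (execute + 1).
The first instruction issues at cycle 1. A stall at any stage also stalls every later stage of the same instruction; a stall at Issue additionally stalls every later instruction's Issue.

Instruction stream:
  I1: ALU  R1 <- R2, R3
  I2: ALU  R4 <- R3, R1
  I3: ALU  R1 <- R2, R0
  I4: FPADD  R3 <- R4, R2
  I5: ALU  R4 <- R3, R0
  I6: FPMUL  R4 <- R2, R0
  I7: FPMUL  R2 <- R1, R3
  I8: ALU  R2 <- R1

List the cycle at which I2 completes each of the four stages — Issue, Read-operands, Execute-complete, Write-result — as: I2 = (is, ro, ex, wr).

1) issue 1, read 2, done 3, write 4
2) issue 5, read 6, done 7, write 8  <struct: ALU busy until I1 writes@4>
3) issue 9, read 10, done 11, write 12  <struct: ALU busy until I2 writes@8>
4) issue 10, read 11, done 14, write 15
5) issue 13, read 16, done 17, write 18  <struct: ALU busy until I3 writes@12 / RAW R3: wait I4 write@15>
6) issue 19, read 20, done 25, write 26  <WAW R4: wait I5 write@18>
7) issue 27, read 28, done 33, write 34  <struct: FPMUL busy until I6 writes@26>
8) issue 35, read 36, done 37, write 38  <WAW R2: wait I7 write@34>

I2 = (5, 6, 7, 8)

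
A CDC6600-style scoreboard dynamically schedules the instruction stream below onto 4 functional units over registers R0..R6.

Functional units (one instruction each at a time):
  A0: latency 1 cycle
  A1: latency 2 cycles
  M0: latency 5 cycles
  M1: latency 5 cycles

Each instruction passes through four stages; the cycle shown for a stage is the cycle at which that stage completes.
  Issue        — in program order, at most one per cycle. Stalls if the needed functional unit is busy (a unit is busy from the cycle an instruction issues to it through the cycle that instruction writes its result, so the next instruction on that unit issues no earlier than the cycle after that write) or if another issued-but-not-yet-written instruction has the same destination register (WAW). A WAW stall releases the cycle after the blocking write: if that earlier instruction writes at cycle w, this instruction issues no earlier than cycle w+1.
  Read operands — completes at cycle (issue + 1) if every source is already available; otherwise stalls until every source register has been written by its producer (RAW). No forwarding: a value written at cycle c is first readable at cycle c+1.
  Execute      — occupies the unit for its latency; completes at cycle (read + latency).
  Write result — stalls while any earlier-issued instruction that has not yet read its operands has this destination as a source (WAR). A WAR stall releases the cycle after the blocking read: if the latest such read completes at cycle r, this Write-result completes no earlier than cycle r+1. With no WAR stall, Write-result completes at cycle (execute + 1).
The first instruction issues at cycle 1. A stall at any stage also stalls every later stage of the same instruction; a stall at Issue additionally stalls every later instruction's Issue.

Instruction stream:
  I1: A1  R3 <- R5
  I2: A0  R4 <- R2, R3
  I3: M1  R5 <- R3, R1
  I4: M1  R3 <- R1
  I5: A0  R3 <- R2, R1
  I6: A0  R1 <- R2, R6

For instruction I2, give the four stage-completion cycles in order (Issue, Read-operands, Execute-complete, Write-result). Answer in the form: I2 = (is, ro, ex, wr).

cycle 1: issue I1 (A1)
cycle 2: I1 read-ops; issue I2 (A0)
cycle 3: issue I3 (M1)
cycle 4: I1 finished on A1
cycle 5: I1→R3
cycle 6: I2 read-ops; I3 read-ops
cycle 7: I2 finished on A0
cycle 8: I2→R4
cycle 11: I3 finished on M1
cycle 12: I3→R5
cycle 13: issue I4 (M1)
cycle 14: I4 read-ops
cycle 19: I4 finished on M1
cycle 20: I4→R3
cycle 21: issue I5 (A0)
cycle 22: I5 read-ops
cycle 23: I5 finished on A0
cycle 24: I5→R3
cycle 25: issue I6 (A0)
cycle 26: I6 read-ops
cycle 27: I6 finished on A0
cycle 28: I6→R1

I2 = (2, 6, 7, 8)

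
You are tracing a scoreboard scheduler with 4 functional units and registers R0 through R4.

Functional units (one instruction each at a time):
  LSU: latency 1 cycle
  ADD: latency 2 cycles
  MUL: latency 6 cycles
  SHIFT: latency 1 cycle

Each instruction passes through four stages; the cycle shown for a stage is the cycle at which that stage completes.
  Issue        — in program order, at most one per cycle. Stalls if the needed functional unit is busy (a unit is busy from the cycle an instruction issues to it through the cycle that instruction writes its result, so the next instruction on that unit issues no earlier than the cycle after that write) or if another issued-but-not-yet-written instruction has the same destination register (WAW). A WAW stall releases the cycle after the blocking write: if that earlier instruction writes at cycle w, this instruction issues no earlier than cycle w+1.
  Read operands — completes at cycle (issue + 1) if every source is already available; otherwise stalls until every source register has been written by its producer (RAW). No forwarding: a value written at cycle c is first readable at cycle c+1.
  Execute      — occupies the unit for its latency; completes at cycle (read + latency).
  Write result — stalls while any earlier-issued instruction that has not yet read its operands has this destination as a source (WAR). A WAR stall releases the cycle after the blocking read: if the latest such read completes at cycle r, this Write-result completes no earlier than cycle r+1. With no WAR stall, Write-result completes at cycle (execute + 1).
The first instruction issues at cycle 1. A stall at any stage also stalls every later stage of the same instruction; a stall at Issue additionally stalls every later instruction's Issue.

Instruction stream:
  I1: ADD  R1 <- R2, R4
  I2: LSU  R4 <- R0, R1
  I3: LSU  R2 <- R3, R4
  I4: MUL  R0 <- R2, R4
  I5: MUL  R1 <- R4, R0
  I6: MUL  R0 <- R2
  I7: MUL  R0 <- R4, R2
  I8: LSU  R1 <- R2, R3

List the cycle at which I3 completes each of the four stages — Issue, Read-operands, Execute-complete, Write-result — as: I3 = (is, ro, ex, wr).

1) issue 1, read 2, done 4, write 5
2) issue 2, read 6, done 7, write 8  <RAW R1: wait I1 write@5>
3) issue 9, read 10, done 11, write 12  <struct: LSU busy until I2 writes@8>
4) issue 10, read 13, done 19, write 20  <RAW R2: wait I3 write@12>
5) issue 21, read 22, done 28, write 29  <struct: MUL busy until I4 writes@20>
6) issue 30, read 31, done 37, write 38  <struct: MUL busy until I5 writes@29>
7) issue 39, read 40, done 46, write 47  <struct: MUL busy until I6 writes@38>
8) issue 40, read 41, done 42, write 43

I3 = (9, 10, 11, 12)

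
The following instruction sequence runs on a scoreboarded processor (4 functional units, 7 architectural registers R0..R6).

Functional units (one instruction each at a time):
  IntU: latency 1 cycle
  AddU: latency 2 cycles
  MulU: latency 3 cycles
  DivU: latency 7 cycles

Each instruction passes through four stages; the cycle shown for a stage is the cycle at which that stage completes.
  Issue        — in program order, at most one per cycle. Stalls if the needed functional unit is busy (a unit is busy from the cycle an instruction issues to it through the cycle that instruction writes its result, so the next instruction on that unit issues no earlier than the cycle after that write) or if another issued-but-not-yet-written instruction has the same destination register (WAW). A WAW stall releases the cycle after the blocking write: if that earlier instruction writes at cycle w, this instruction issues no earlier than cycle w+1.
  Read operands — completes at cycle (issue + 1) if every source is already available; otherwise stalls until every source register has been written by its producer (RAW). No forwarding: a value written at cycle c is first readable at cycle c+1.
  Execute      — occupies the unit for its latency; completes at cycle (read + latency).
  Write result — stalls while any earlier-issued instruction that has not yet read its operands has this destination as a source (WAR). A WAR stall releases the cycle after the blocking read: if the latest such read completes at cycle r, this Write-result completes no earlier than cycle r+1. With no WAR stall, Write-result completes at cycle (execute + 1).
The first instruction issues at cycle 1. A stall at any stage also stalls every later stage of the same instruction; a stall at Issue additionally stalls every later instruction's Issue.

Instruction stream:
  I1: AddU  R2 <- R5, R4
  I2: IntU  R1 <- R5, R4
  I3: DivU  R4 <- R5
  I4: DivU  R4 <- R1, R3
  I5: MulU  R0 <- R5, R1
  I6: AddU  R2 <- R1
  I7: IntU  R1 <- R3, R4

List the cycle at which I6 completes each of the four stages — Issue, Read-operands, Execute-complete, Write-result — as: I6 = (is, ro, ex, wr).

I6 = (15, 16, 18, 19)

t=1  issue I1 (AddU)
t=2  I1 read-ops, issue I2 (IntU)
t=3  I2 read-ops, issue I3 (DivU)
t=4  I1 finished on AddU, I2 finished on IntU, I3 read-ops
t=5  I1→R2, I2→R1
t=11  I3 finished on DivU
t=12  I3→R4
t=13  issue I4 (DivU)
t=14  I4 read-ops, issue I5 (MulU)
t=15  I5 read-ops, issue I6 (AddU)
t=16  I6 read-ops, issue I7 (IntU)
t=18  I5 finished on MulU, I6 finished on AddU
t=19  I5→R0, I6→R2
t=21  I4 finished on DivU
t=22  I4→R4
t=23  I7 read-ops
t=24  I7 finished on IntU
t=25  I7→R1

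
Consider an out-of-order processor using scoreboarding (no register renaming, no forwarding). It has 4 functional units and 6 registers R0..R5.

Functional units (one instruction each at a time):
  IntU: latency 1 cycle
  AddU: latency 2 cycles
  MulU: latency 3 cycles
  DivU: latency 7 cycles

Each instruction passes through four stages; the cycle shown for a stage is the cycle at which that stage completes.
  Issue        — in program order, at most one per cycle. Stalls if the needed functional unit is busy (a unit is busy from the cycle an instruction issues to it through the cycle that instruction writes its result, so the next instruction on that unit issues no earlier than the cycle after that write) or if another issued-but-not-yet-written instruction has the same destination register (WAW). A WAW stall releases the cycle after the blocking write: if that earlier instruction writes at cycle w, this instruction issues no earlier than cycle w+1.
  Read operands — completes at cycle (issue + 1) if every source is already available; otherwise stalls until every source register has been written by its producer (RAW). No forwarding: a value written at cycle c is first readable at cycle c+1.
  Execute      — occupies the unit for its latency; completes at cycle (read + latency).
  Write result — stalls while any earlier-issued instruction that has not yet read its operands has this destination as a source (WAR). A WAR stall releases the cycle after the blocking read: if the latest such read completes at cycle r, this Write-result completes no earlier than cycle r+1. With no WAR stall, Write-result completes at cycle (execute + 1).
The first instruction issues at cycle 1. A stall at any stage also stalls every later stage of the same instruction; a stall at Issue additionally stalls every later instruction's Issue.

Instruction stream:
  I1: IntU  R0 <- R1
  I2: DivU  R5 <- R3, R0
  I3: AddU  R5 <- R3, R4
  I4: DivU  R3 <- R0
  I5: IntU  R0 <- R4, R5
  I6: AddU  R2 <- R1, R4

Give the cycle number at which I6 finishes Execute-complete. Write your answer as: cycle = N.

I1 -> (1, 2, 3, 4)
I2 -> (2, 5, 12, 13)  // RAW R0: wait I1 write@4
I3 -> (14, 15, 17, 18)  // WAW R5: wait I2 write@13
I4 -> (15, 16, 23, 24)
I5 -> (16, 19, 20, 21)  // RAW R5: wait I3 write@18
I6 -> (19, 20, 22, 23)  // struct: AddU busy until I3 writes@18

cycle = 22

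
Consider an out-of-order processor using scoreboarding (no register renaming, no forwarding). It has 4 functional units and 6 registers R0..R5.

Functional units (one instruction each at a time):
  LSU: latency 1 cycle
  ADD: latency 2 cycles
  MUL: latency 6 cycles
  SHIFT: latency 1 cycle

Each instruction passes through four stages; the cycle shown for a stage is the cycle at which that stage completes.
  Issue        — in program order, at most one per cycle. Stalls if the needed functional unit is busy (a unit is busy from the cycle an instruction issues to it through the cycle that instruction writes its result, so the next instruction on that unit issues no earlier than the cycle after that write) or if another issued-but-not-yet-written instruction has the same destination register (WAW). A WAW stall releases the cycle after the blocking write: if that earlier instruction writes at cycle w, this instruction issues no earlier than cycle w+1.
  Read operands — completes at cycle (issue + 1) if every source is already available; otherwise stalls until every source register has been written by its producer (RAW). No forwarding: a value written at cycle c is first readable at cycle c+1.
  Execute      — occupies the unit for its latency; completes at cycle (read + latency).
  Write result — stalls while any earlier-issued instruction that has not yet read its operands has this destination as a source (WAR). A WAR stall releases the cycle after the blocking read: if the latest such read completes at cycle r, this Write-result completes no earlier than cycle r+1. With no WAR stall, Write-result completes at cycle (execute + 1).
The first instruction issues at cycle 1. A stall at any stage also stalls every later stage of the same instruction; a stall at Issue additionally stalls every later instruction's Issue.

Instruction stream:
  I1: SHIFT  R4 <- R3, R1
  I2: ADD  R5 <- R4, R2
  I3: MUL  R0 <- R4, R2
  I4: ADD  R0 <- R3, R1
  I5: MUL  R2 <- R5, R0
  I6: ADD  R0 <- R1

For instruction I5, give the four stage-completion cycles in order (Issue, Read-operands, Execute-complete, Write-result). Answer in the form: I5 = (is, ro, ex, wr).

I1 -> (1, 2, 3, 4)
I2 -> (2, 5, 7, 8)  // RAW R4: wait I1 write@4
I3 -> (3, 5, 11, 12)  // RAW R4: wait I1 write@4
I4 -> (13, 14, 16, 17)  // WAW R0: wait I3 write@12
I5 -> (14, 18, 24, 25)  // RAW R0: wait I4 write@17
I6 -> (18, 19, 21, 22)  // struct: ADD busy until I4 writes@17

I5 = (14, 18, 24, 25)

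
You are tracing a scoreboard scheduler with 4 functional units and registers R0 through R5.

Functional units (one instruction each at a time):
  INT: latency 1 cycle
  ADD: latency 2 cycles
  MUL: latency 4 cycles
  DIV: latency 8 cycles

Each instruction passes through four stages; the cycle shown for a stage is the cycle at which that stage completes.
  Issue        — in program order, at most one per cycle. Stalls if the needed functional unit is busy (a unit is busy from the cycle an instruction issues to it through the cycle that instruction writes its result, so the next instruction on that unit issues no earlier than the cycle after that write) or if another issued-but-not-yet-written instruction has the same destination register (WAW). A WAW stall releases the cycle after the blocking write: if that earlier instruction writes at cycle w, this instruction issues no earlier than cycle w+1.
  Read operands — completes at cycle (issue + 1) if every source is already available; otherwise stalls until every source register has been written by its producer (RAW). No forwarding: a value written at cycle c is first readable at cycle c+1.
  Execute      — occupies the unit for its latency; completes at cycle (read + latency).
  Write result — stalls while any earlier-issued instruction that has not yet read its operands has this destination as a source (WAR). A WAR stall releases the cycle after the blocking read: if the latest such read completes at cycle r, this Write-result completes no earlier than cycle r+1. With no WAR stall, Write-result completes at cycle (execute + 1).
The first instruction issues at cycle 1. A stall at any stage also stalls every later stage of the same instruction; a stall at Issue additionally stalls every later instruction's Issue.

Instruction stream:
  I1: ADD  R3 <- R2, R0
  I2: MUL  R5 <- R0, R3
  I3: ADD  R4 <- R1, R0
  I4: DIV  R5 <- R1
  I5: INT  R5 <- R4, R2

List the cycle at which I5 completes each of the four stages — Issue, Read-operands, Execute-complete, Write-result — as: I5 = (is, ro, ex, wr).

1) issue 1, read 2, done 4, write 5
2) issue 2, read 6, done 10, write 11  <RAW R3: wait I1 write@5>
3) issue 6, read 7, done 9, write 10  <struct: ADD busy until I1 writes@5>
4) issue 12, read 13, done 21, write 22  <WAW R5: wait I2 write@11>
5) issue 23, read 24, done 25, write 26  <WAW R5: wait I4 write@22>

I5 = (23, 24, 25, 26)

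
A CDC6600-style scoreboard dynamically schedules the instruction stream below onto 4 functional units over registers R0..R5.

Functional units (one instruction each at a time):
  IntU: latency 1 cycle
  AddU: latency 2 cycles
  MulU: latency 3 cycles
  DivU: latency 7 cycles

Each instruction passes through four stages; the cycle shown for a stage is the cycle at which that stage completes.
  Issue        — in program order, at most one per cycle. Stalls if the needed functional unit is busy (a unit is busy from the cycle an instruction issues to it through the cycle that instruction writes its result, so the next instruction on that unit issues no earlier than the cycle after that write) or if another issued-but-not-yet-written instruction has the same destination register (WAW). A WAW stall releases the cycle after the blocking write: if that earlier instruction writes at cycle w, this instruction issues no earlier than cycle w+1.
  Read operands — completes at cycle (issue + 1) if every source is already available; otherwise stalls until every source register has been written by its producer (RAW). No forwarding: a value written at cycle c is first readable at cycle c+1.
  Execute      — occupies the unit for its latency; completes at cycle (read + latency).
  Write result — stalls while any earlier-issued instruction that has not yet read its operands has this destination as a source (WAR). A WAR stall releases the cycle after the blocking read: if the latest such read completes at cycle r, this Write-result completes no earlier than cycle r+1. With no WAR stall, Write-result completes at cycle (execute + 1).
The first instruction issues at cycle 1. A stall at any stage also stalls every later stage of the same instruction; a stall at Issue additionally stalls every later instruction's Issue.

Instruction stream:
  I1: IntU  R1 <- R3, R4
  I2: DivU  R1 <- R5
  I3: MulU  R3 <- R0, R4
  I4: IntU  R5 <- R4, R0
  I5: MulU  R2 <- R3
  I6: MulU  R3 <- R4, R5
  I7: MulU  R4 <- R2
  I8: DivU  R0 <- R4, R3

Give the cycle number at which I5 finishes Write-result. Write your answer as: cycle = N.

cycle = 17

c1: I1 dispatched to IntU
c2: I1 operands ready
c3: I1 complete
c4: R1←I1
c5: I2 dispatched to DivU
c6: I2 operands ready, I3 dispatched to MulU
c7: I3 operands ready, I4 dispatched to IntU
c8: I4 operands ready
c9: I4 complete
c10: I3 complete, R5←I4
c11: R3←I3
c12: I5 dispatched to MulU
c13: I2 complete, I5 operands ready
c14: R1←I2
c16: I5 complete
c17: R2←I5
c18: I6 dispatched to MulU
c19: I6 operands ready
c22: I6 complete
c23: R3←I6
c24: I7 dispatched to MulU
c25: I7 operands ready, I8 dispatched to DivU
c28: I7 complete
c29: R4←I7
c30: I8 operands ready
c37: I8 complete
c38: R0←I8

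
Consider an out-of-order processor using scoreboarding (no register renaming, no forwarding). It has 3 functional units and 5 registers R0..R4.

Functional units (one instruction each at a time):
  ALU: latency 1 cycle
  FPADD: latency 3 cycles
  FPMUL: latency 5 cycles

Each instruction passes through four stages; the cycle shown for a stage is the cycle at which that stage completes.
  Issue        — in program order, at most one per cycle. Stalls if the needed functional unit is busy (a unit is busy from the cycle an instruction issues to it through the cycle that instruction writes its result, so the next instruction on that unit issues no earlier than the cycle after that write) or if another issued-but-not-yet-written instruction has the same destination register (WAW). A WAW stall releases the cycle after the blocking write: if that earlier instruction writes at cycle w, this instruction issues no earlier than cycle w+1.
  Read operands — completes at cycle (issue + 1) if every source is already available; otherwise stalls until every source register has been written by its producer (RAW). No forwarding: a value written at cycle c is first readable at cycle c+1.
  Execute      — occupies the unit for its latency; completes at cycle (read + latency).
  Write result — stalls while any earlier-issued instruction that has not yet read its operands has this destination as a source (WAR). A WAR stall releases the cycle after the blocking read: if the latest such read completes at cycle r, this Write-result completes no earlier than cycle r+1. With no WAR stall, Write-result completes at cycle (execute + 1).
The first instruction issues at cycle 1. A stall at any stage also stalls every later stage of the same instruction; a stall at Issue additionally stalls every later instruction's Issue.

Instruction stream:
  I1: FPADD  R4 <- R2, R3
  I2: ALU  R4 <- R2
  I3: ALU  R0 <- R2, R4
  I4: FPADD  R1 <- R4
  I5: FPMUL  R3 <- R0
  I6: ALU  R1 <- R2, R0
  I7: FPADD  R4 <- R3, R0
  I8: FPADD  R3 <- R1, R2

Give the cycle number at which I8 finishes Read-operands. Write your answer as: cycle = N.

I1: IS=1 RO=2 EX=5 WR=6
I2: IS=7 RO=8 EX=9 WR=10  [WAW R4: wait I1 write@6]
I3: IS=11 RO=12 EX=13 WR=14  [struct: ALU busy until I2 writes@10]
I4: IS=12 RO=13 EX=16 WR=17
I5: IS=13 RO=15 EX=20 WR=21  [RAW R0: wait I3 write@14]
I6: IS=18 RO=19 EX=20 WR=21  [WAW R1: wait I4 write@17]
I7: IS=19 RO=22 EX=25 WR=26  [RAW R3: wait I5 write@21]
I8: IS=27 RO=28 EX=31 WR=32  [struct: FPADD busy until I7 writes@26]

cycle = 28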